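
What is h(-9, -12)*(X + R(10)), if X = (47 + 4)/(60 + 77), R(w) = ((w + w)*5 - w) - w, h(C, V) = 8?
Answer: 88088/137 ≈ 642.98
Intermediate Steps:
R(w) = 8*w (R(w) = ((2*w)*5 - w) - w = (10*w - w) - w = 9*w - w = 8*w)
X = 51/137 ≈ 0.37226
h(-9, -12)*(X + R(10)) = 8*(51/137 + 8*10) = 8*(51/137 + 80) = 8*(11011/137) = 88088/137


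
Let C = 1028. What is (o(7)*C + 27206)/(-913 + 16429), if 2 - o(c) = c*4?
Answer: 239/7758 ≈ 0.030807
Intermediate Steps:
o(c) = 2 - 4*c (o(c) = 2 - c*4 = 2 - 4*c)
(o(7)*C + 27206)/(-913 + 16429) = ((2 - 4*7)*1028 + 27206)/(-913 + 16429) = ((2 - 28)*1028 + 27206)/15516 = (-26*1028 + 27206)*(1/15516) = (-26728 + 27206)*(1/15516) = 478*(1/15516) = 239/7758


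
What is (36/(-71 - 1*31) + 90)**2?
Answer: 2322576/289 ≈ 8036.6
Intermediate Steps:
(36/(-71 - 1*31) + 90)**2 = (36/(-71 - 31) + 90)**2 = (36/(-102) + 90)**2 = (36*(-1/102) + 90)**2 = (-6/17 + 90)**2 = (1524/17)**2 = 2322576/289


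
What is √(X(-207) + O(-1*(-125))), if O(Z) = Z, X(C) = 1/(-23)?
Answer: √66102/23 ≈ 11.178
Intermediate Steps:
X(C) = -1/23
√(X(-207) + O(-1*(-125))) = √(-1/23 - 1*(-125)) = √(-1/23 + 125) = √(2874/23) = √66102/23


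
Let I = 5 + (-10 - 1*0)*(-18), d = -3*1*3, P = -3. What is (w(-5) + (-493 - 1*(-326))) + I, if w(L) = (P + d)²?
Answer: 162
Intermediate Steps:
d = -9 (d = -3*3 = -9)
w(L) = 144 (w(L) = (-3 - 9)² = (-12)² = 144)
I = 185 (I = 5 + (-10 + 0)*(-18) = 5 - 10*(-18) = 5 + 180 = 185)
(w(-5) + (-493 - 1*(-326))) + I = (144 + (-493 - 1*(-326))) + 185 = (144 + (-493 + 326)) + 185 = (144 - 167) + 185 = -23 + 185 = 162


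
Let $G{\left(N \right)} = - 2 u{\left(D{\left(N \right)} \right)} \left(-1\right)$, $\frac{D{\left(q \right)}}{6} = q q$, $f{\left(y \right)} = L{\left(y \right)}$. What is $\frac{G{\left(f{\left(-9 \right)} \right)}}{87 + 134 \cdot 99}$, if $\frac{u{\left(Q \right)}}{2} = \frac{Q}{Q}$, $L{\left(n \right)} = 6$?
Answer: $\frac{4}{13353} \approx 0.00029956$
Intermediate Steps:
$f{\left(y \right)} = 6$
$D{\left(q \right)} = 6 q^{2}$ ($D{\left(q \right)} = 6 q q = 6 q^{2}$)
$u{\left(Q \right)} = 2$ ($u{\left(Q \right)} = 2 \frac{Q}{Q} = 2 \cdot 1 = 2$)
$G{\left(N \right)} = 4$ ($G{\left(N \right)} = \left(-2\right) 2 \left(-1\right) = \left(-4\right) \left(-1\right) = 4$)
$\frac{G{\left(f{\left(-9 \right)} \right)}}{87 + 134 \cdot 99} = \frac{4}{87 + 134 \cdot 99} = \frac{4}{87 + 13266} = \frac{4}{13353}$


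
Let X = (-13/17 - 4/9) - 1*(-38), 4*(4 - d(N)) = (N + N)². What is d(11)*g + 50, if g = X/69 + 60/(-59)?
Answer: 7377367/69207 ≈ 106.60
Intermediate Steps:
d(N) = 4 - N² (d(N) = 4 - (N + N)²/4 = 4 - 4*N²/4 = 4 - N²)
X = 5629/153 (X = (-13*1/17 - 4*⅑) + 38 = (-13/17 - 4/9) + 38 = -185/153 + 38 = 5629/153 ≈ 36.791)
g = -301309/622863 (g = (5629/153)/69 + 60/(-59) = (5629/153)*(1/69) + 60*(-1/59) = 5629/10557 - 60/59 = -301309/622863 ≈ -0.48375)
d(11)*g + 50 = (4 - 1*11²)*(-301309/622863) + 50 = (4 - 1*121)*(-301309/622863) + 50 = (4 - 121)*(-301309/622863) + 50 = -117*(-301309/622863) + 50 = 3917017/69207 + 50 = 7377367/69207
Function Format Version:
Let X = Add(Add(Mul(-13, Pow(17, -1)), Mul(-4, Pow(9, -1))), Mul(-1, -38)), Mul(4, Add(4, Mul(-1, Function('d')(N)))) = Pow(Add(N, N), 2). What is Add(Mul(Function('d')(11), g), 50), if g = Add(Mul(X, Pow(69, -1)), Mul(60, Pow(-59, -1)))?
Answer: Rational(7377367, 69207) ≈ 106.60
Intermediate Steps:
Function('d')(N) = Add(4, Mul(-1, Pow(N, 2))) (Function('d')(N) = Add(4, Mul(Rational(-1, 4), Pow(Add(N, N), 2))) = Add(4, Mul(Rational(-1, 4), Pow(Mul(2, N), 2))) = Add(4, Mul(Rational(-1, 4), Mul(4, Pow(N, 2)))) = Add(4, Mul(-1, Pow(N, 2))))
X = Rational(5629, 153) (X = Add(Add(Mul(-13, Rational(1, 17)), Mul(-4, Rational(1, 9))), 38) = Add(Add(Rational(-13, 17), Rational(-4, 9)), 38) = Add(Rational(-185, 153), 38) = Rational(5629, 153) ≈ 36.791)
g = Rational(-301309, 622863) (g = Add(Mul(Rational(5629, 153), Pow(69, -1)), Mul(60, Pow(-59, -1))) = Add(Mul(Rational(5629, 153), Rational(1, 69)), Mul(60, Rational(-1, 59))) = Add(Rational(5629, 10557), Rational(-60, 59)) = Rational(-301309, 622863) ≈ -0.48375)
Add(Mul(Function('d')(11), g), 50) = Add(Mul(Add(4, Mul(-1, Pow(11, 2))), Rational(-301309, 622863)), 50) = Add(Mul(Add(4, Mul(-1, 121)), Rational(-301309, 622863)), 50) = Add(Mul(Add(4, -121), Rational(-301309, 622863)), 50) = Add(Mul(-117, Rational(-301309, 622863)), 50) = Add(Rational(3917017, 69207), 50) = Rational(7377367, 69207)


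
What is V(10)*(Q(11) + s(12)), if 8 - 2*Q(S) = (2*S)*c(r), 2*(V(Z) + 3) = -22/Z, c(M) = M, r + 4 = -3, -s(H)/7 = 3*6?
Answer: 369/2 ≈ 184.50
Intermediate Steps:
s(H) = -126 (s(H) = -21*6 = -7*18 = -126)
r = -7 (r = -4 - 3 = -7)
V(Z) = -3 - 11/Z (V(Z) = -3 + (-22/Z)/2 = -3 - 11/Z)
Q(S) = 4 + 7*S (Q(S) = 4 - 2*S*(-7)/2 = 4 - (-7)*S = 4 + 7*S)
V(10)*(Q(11) + s(12)) = (-3 - 11/10)*((4 + 7*11) - 126) = (-3 - 11*⅒)*((4 + 77) - 126) = (-3 - 11/10)*(81 - 126) = -41/10*(-45) = 369/2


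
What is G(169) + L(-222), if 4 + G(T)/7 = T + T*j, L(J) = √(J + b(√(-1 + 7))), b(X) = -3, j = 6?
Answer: 8253 + 15*I ≈ 8253.0 + 15.0*I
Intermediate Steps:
L(J) = √(-3 + J) (L(J) = √(J - 3) = √(-3 + J))
G(T) = -28 + 49*T (G(T) = -28 + 7*(T + T*6) = -28 + 7*(T + 6*T) = -28 + 7*(7*T) = -28 + 49*T)
G(169) + L(-222) = (-28 + 49*169) + √(-3 - 222) = (-28 + 8281) + √(-225) = 8253 + 15*I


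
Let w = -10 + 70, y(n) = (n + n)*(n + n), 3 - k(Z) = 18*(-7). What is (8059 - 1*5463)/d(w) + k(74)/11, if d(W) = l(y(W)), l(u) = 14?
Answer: 15181/77 ≈ 197.16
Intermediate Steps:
k(Z) = 129 (k(Z) = 3 - 18*(-7) = 3 - 1*(-126) = 3 + 126 = 129)
y(n) = 4*n² (y(n) = (2*n)*(2*n) = 4*n²)
w = 60
d(W) = 14
(8059 - 1*5463)/d(w) + k(74)/11 = (8059 - 1*5463)/14 + 129/11 = (8059 - 5463)*(1/14) + 129*(1/11) = 2596*(1/14) + 129/11 = 1298/7 + 129/11 = 15181/77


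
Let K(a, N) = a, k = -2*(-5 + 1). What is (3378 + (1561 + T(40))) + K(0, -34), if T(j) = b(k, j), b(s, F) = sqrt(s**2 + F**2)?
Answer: 4939 + 8*sqrt(26) ≈ 4979.8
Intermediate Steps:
k = 8 (k = -2*(-4) = 8)
b(s, F) = sqrt(F**2 + s**2)
T(j) = sqrt(64 + j**2) (T(j) = sqrt(j**2 + 8**2) = sqrt(j**2 + 64) = sqrt(64 + j**2))
(3378 + (1561 + T(40))) + K(0, -34) = (3378 + (1561 + sqrt(64 + 40**2))) + 0 = (3378 + (1561 + sqrt(64 + 1600))) + 0 = (3378 + (1561 + sqrt(1664))) + 0 = (3378 + (1561 + 8*sqrt(26))) + 0 = (4939 + 8*sqrt(26)) + 0 = 4939 + 8*sqrt(26)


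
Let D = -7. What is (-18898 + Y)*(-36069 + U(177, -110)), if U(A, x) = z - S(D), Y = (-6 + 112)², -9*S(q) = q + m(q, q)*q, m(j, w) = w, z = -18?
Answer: 276462838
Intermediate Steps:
S(q) = -q/9 - q²/9 (S(q) = -(q + q*q)/9 = -(q + q²)/9 = -q/9 - q²/9)
Y = 11236 (Y = 106² = 11236)
U(A, x) = -40/3 (U(A, x) = -18 - (-1)*(-7)*(1 - 7)/9 = -18 - (-1)*(-7)*(-6)/9 = -18 - 1*(-14/3) = -18 + 14/3 = -40/3)
(-18898 + Y)*(-36069 + U(177, -110)) = (-18898 + 11236)*(-36069 - 40/3) = -7662*(-108247/3) = 276462838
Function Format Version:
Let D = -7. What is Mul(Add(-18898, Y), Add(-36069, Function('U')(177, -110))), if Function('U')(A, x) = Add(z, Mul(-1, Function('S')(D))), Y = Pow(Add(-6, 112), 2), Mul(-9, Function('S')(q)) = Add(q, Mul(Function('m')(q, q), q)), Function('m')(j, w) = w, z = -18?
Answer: 276462838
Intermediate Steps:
Function('S')(q) = Add(Mul(Rational(-1, 9), q), Mul(Rational(-1, 9), Pow(q, 2))) (Function('S')(q) = Mul(Rational(-1, 9), Add(q, Mul(q, q))) = Mul(Rational(-1, 9), Add(q, Pow(q, 2))) = Add(Mul(Rational(-1, 9), q), Mul(Rational(-1, 9), Pow(q, 2))))
Y = 11236 (Y = Pow(106, 2) = 11236)
Function('U')(A, x) = Rational(-40, 3) (Function('U')(A, x) = Add(-18, Mul(-1, Mul(Rational(-1, 9), -7, Add(1, -7)))) = Add(-18, Mul(-1, Mul(Rational(-1, 9), -7, -6))) = Add(-18, Mul(-1, Rational(-14, 3))) = Add(-18, Rational(14, 3)) = Rational(-40, 3))
Mul(Add(-18898, Y), Add(-36069, Function('U')(177, -110))) = Mul(Add(-18898, 11236), Add(-36069, Rational(-40, 3))) = Mul(-7662, Rational(-108247, 3)) = 276462838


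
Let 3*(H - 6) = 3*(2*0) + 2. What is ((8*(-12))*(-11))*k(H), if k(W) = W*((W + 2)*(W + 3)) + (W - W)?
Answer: 5308160/9 ≈ 5.8980e+5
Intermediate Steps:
H = 20/3 (H = 6 + (3*(2*0) + 2)/3 = 6 + (3*0 + 2)/3 = 6 + (0 + 2)/3 = 6 + (1/3)*2 = 6 + 2/3 = 20/3 ≈ 6.6667)
k(W) = W*(2 + W)*(3 + W) (k(W) = W*((2 + W)*(3 + W)) + 0 = W*(2 + W)*(3 + W) + 0 = W*(2 + W)*(3 + W))
((8*(-12))*(-11))*k(H) = ((8*(-12))*(-11))*(20*(6 + (20/3)**2 + 5*(20/3))/3) = (-96*(-11))*(20*(6 + 400/9 + 100/3)/3) = 1056*((20/3)*(754/9)) = 1056*(15080/27) = 5308160/9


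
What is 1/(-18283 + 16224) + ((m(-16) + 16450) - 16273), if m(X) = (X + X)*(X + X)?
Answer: 2472858/2059 ≈ 1201.0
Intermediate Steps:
m(X) = 4*X**2 (m(X) = (2*X)*(2*X) = 4*X**2)
1/(-18283 + 16224) + ((m(-16) + 16450) - 16273) = 1/(-18283 + 16224) + ((4*(-16)**2 + 16450) - 16273) = 1/(-2059) + ((4*256 + 16450) - 16273) = -1/2059 + ((1024 + 16450) - 16273) = -1/2059 + (17474 - 16273) = -1/2059 + 1201 = 2472858/2059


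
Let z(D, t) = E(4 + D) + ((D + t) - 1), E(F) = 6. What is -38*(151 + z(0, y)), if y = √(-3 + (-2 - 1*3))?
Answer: -5928 - 76*I*√2 ≈ -5928.0 - 107.48*I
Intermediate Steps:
y = 2*I*√2 (y = √(-3 + (-2 - 3)) = √(-3 - 5) = √(-8) = 2*I*√2 ≈ 2.8284*I)
z(D, t) = 5 + D + t (z(D, t) = 6 + ((D + t) - 1) = 6 + (-1 + D + t) = 5 + D + t)
-38*(151 + z(0, y)) = -38*(151 + (5 + 0 + 2*I*√2)) = -38*(151 + (5 + 2*I*√2)) = -38*(156 + 2*I*√2) = -5928 - 76*I*√2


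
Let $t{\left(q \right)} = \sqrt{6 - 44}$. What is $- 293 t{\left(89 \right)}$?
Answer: $- 293 i \sqrt{38} \approx - 1806.2 i$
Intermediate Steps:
$t{\left(q \right)} = i \sqrt{38}$ ($t{\left(q \right)} = \sqrt{-38} = i \sqrt{38}$)
$- 293 t{\left(89 \right)} = - 293 i \sqrt{38}$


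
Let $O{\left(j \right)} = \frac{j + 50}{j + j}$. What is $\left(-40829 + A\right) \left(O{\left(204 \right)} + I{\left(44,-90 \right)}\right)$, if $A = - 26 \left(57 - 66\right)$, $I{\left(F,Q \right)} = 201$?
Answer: $- \frac{1669712945}{204} \approx -8.1849 \cdot 10^{6}$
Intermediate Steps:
$A = 234$ ($A = \left(-26\right) \left(-9\right) = 234$)
$O{\left(j \right)} = \frac{50 + j}{2 j}$
$\left(-40829 + A\right) \left(O{\left(204 \right)} + I{\left(44,-90 \right)}\right) = \left(-40829 + 234\right) \left(\frac{50 + 204}{2 \cdot 204} + 201\right) = - 40595 \left(\frac{1}{2} \cdot \frac{1}{204} \cdot 254 + 201\right) = - 40595 \left(\frac{127}{204} + 201\right) = \left(-40595\right) \frac{41131}{204} = - \frac{1669712945}{204}$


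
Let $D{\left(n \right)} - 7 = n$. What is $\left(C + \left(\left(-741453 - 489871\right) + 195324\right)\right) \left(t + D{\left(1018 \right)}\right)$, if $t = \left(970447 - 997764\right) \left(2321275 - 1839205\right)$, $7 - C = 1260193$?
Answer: $30237796438000690$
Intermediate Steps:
$C = -1260186$ ($C = 7 - 1260193 = -1260186$)
$D{\left(n \right)} = 7 + n$
$t = -13168706190$ ($t = \left(-27317\right) 482070 = -13168706190$)
$\left(C + \left(\left(-741453 - 489871\right) + 195324\right)\right) \left(t + D{\left(1018 \right)}\right) = \left(-1260186 + \left(\left(-741453 - 489871\right) + 195324\right)\right) \left(-13168706190 + \left(7 + 1018\right)\right) = \left(-1260186 + \left(-1231324 + 195324\right)\right) \left(-13168706190 + 1025\right) = \left(-1260186 - 1036000\right) \left(-13168705165\right) = \left(-2296186\right) \left(-13168705165\right) = 30237796438000690$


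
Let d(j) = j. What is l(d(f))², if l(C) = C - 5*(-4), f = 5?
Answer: 625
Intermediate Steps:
l(C) = 20 + C (l(C) = C + 20 = 20 + C)
l(d(f))² = (20 + 5)² = 25² = 625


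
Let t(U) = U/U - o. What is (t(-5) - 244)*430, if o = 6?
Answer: -107070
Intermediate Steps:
t(U) = -5 (t(U) = U/U - 1*6 = 1 - 6 = -5)
(t(-5) - 244)*430 = (-5 - 244)*430 = -249*430 = -107070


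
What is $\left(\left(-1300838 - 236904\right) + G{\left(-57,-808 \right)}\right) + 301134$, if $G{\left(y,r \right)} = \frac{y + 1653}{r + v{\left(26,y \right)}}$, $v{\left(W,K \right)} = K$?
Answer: $- \frac{1069667516}{865} \approx -1.2366 \cdot 10^{6}$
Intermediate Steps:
$G{\left(y,r \right)} = \frac{1653 + y}{r + y}$ ($G{\left(y,r \right)} = \frac{y + 1653}{r + y} = \frac{1653 + y}{r + y}$)
$\left(\left(-1300838 - 236904\right) + G{\left(-57,-808 \right)}\right) + 301134 = \left(\left(-1300838 - 236904\right) + \frac{1653 - 57}{-808 - 57}\right) + 301134 = \left(-1537742 + \frac{1}{-865} \cdot 1596\right) + 301134 = \left(-1537742 - \frac{1596}{865}\right) + 301134 = - \frac{1330148426}{865} + 301134 = - \frac{1069667516}{865}$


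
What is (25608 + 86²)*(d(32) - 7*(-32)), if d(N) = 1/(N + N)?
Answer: 118294587/16 ≈ 7.3934e+6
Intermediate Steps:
d(N) = 1/(2*N)
(25608 + 86²)*(d(32) - 7*(-32)) = (25608 + 86²)*((½)/32 - 7*(-32)) = (25608 + 7396)*((½)*(1/32) + 224) = 33004*(1/64 + 224) = 33004*(14337/64) = 118294587/16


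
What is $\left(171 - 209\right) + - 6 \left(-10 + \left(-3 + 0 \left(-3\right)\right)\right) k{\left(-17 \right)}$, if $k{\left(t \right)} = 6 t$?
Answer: $-7994$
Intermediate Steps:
$\left(171 - 209\right) + - 6 \left(-10 + \left(-3 + 0 \left(-3\right)\right)\right) k{\left(-17 \right)} = \left(171 - 209\right) + - 6 \left(-10 + \left(-3 + 0 \left(-3\right)\right)\right) 6 \left(-17\right) = \left(171 - 209\right) + - 6 \left(-10 + \left(-3 + 0\right)\right) \left(-102\right) = -38 + - 6 \left(-10 - 3\right) \left(-102\right) = -38 + \left(-6\right) \left(-13\right) \left(-102\right) = -38 + 78 \left(-102\right) = -38 - 7956 = -7994$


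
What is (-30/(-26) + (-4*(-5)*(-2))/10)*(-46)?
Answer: 1702/13 ≈ 130.92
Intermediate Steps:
(-30/(-26) + (-4*(-5)*(-2))/10)*(-46) = (-30*(-1/26) + (20*(-2))*(1/10))*(-46) = (15/13 - 40*1/10)*(-46) = (15/13 - 4)*(-46) = -37/13*(-46) = 1702/13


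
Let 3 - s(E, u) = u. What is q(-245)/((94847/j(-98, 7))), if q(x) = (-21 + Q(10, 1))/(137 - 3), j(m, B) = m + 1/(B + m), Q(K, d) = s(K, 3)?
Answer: 26757/165223474 ≈ 0.00016194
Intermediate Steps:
s(E, u) = 3 - u
Q(K, d) = 0 (Q(K, d) = 3 - 1*3 = 3 - 3 = 0)
q(x) = -21/134 (q(x) = (-21 + 0)/(137 - 3) = -21/134)
q(-245)/((94847/j(-98, 7))) = -21*(1 + (-98)² + 7*(-98))/(94847*(7 - 98))/134 = -21/(134*(94847/(((1 + 9604 - 686)/(-91))))) = -21/(134*(94847/((-1/91*8919)))) = -21/(134*(94847/(-8919/91))) = -21/(134*(94847*(-91/8919))) = -21/(134*(-8631077/8919)) = -21/134*(-8919/8631077) = 26757/165223474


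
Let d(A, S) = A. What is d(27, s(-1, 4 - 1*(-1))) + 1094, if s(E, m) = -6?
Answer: 1121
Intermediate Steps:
d(27, s(-1, 4 - 1*(-1))) + 1094 = 27 + 1094 = 1121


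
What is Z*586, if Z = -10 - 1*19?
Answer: -16994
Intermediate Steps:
Z = -29 (Z = -10 - 19 = -29)
Z*586 = -29*586 = -16994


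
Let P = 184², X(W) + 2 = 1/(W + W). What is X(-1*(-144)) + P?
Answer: 9749953/288 ≈ 33854.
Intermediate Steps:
X(W) = -2 + 1/(2*W) (X(W) = -2 + 1/(W + W) = -2 + 1/(2*W))
P = 33856
X(-1*(-144)) + P = (-2 + 1/(2*((-1*(-144))))) + 33856 = (-2 + (½)/144) + 33856 = (-2 + (½)*(1/144)) + 33856 = (-2 + 1/288) + 33856 = -575/288 + 33856 = 9749953/288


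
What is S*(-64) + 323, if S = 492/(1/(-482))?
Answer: 15177539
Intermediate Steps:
S = -237144 (S = 492/(-1/482) = 492*(-482) = -237144)
S*(-64) + 323 = -237144*(-64) + 323 = 15177216 + 323 = 15177539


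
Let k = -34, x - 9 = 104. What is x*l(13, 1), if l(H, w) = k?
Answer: -3842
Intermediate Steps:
x = 113 (x = 9 + 104 = 113)
l(H, w) = -34
x*l(13, 1) = 113*(-34) = -3842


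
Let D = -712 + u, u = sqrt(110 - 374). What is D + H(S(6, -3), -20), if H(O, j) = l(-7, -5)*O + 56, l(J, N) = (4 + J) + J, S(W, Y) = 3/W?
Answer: -661 + 2*I*sqrt(66) ≈ -661.0 + 16.248*I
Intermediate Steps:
u = 2*I*sqrt(66) (u = sqrt(-264) = 2*I*sqrt(66) ≈ 16.248*I)
l(J, N) = 4 + 2*J
H(O, j) = 56 - 10*O (H(O, j) = (4 + 2*(-7))*O + 56 = (4 - 14)*O + 56 = -10*O + 56 = 56 - 10*O)
D = -712 + 2*I*sqrt(66) ≈ -712.0 + 16.248*I
D + H(S(6, -3), -20) = (-712 + 2*I*sqrt(66)) + (56 - 30/6) = (-712 + 2*I*sqrt(66)) + (56 - 10*1/2) = (-712 + 2*I*sqrt(66)) + (56 - 5) = (-712 + 2*I*sqrt(66)) + 51 = -661 + 2*I*sqrt(66)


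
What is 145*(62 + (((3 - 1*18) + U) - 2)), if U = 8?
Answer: 7685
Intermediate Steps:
145*(62 + (((3 - 1*18) + U) - 2)) = 145*(62 + (((3 - 1*18) + 8) - 2)) = 145*(62 + (((3 - 18) + 8) - 2)) = 145*(62 + ((-15 + 8) - 2)) = 145*(62 + (-7 - 2)) = 145*(62 - 9) = 145*53 = 7685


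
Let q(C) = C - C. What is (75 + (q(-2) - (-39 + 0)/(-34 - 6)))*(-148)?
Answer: -109557/10 ≈ -10956.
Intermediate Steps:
q(C) = 0
(75 + (q(-2) - (-39 + 0)/(-34 - 6)))*(-148) = (75 + (0 - (-39 + 0)/(-34 - 6)))*(-148) = (75 + (0 - (-39)/(-40)))*(-148) = (75 + (0 - (-39)*(-1)/40))*(-148) = (75 + (0 - 1*39/40))*(-148) = (75 + (0 - 39/40))*(-148) = (75 - 39/40)*(-148) = (2961/40)*(-148) = -109557/10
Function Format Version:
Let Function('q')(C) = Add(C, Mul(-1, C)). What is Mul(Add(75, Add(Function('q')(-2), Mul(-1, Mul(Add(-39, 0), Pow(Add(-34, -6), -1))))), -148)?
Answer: Rational(-109557, 10) ≈ -10956.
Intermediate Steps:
Function('q')(C) = 0
Mul(Add(75, Add(Function('q')(-2), Mul(-1, Mul(Add(-39, 0), Pow(Add(-34, -6), -1))))), -148) = Mul(Add(75, Add(0, Mul(-1, Mul(Add(-39, 0), Pow(Add(-34, -6), -1))))), -148) = Mul(Add(75, Add(0, Mul(-1, Mul(-39, Pow(-40, -1))))), -148) = Mul(Add(75, Add(0, Mul(-1, Mul(-39, Rational(-1, 40))))), -148) = Mul(Add(75, Add(0, Mul(-1, Rational(39, 40)))), -148) = Mul(Add(75, Add(0, Rational(-39, 40))), -148) = Mul(Add(75, Rational(-39, 40)), -148) = Mul(Rational(2961, 40), -148) = Rational(-109557, 10)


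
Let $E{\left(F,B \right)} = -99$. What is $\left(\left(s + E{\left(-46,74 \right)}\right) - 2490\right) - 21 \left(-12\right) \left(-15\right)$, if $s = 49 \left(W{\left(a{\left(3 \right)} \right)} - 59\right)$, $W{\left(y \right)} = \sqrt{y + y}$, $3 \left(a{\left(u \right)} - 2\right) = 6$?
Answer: $-9260 + 98 \sqrt{2} \approx -9121.4$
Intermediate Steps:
$a{\left(u \right)} = 4$ ($a{\left(u \right)} = 2 + \frac{1}{3} \cdot 6 = 2 + 2 = 4$)
$W{\left(y \right)} = \sqrt{2} \sqrt{y}$ ($W{\left(y \right)} = \sqrt{2 y} = \sqrt{2} \sqrt{y}$)
$s = -2891 + 98 \sqrt{2}$ ($s = 49 \left(\sqrt{2} \sqrt{4} - 59\right) = 49 \left(\sqrt{2} \cdot 2 - 59\right) = 49 \left(2 \sqrt{2} - 59\right) = 49 \left(-59 + 2 \sqrt{2}\right) = -2891 + 98 \sqrt{2} \approx -2752.4$)
$\left(\left(s + E{\left(-46,74 \right)}\right) - 2490\right) - 21 \left(-12\right) \left(-15\right) = \left(\left(\left(-2891 + 98 \sqrt{2}\right) - 99\right) - 2490\right) - 21 \left(-12\right) \left(-15\right) = \left(\left(-2990 + 98 \sqrt{2}\right) - 2490\right) - \left(-252\right) \left(-15\right) = \left(-5480 + 98 \sqrt{2}\right) - 3780 = -9260 + 98 \sqrt{2}$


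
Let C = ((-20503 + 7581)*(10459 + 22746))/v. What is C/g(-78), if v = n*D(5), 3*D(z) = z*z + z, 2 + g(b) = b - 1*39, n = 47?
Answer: 6129643/799 ≈ 7671.6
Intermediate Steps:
g(b) = -41 + b (g(b) = -2 + (b - 1*39) = -2 + (b - 39) = -2 + (-39 + b) = -41 + b)
D(z) = z/3 + z**2/3 (D(z) = (z*z + z)/3 = (z**2 + z)/3 = (z + z**2)/3 = z/3 + z**2/3)
v = 470 (v = 47*((1/3)*5*(1 + 5)) = 47*((1/3)*5*6) = 47*10 = 470)
C = -42907501/47 (C = ((-20503 + 7581)*(10459 + 22746))/470 = -12922*33205*(1/470) = -429075010*1/470 = -42907501/47 ≈ -9.1293e+5)
C/g(-78) = -42907501/(47*(-41 - 78)) = -42907501/47/(-119) = -42907501/47*(-1/119) = 6129643/799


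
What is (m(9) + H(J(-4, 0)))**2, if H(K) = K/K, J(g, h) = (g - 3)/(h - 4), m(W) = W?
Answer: 100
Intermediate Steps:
J(g, h) = (-3 + g)/(-4 + h)
H(K) = 1
(m(9) + H(J(-4, 0)))**2 = (9 + 1)**2 = 10**2 = 100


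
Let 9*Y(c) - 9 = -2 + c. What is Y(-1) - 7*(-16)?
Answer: 338/3 ≈ 112.67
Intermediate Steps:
Y(c) = 7/9 + c/9 (Y(c) = 1 + (-2 + c)/9 = 1 + (-2/9 + c/9) = 7/9 + c/9)
Y(-1) - 7*(-16) = (7/9 + (⅑)*(-1)) - 7*(-16) = (7/9 - ⅑) + 112 = ⅔ + 112 = 338/3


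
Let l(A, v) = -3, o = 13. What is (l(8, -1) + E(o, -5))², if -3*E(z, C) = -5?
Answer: 16/9 ≈ 1.7778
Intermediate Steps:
E(z, C) = 5/3 (E(z, C) = -⅓*(-5) = 5/3)
(l(8, -1) + E(o, -5))² = (-3 + 5/3)² = (-4/3)² = 16/9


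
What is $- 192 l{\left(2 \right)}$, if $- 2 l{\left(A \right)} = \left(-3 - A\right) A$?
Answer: $-960$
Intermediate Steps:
$l{\left(A \right)} = - \frac{A \left(-3 - A\right)}{2}$ ($l{\left(A \right)} = - \frac{\left(-3 - A\right) A}{2} = - \frac{A \left(-3 - A\right)}{2}$)
$- 192 l{\left(2 \right)} = - 192 \cdot \frac{1}{2} \cdot 2 \left(3 + 2\right) = - 192 \cdot \frac{1}{2} \cdot 2 \cdot 5 = \left(-192\right) 5 = -960$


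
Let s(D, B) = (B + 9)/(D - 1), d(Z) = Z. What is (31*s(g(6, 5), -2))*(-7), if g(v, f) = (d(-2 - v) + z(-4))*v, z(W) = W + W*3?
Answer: 1519/145 ≈ 10.476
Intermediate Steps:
z(W) = 4*W (z(W) = W + 3*W = 4*W)
g(v, f) = v*(-18 - v) (g(v, f) = ((-2 - v) + 4*(-4))*v = ((-2 - v) - 16)*v = (-18 - v)*v = v*(-18 - v))
s(D, B) = (9 + B)/(-1 + D)
(31*s(g(6, 5), -2))*(-7) = (31*((9 - 2)/(-1 - 1*6*(18 + 6))))*(-7) = (31*(7/(-1 - 1*6*24)))*(-7) = (31*(7/(-1 - 144)))*(-7) = (31*(7/(-145)))*(-7) = (31*(-1/145*7))*(-7) = (31*(-7/145))*(-7) = -217/145*(-7) = 1519/145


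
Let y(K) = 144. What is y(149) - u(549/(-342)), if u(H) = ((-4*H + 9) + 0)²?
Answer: -33865/361 ≈ -93.809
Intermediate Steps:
u(H) = (9 - 4*H)² (u(H) = ((9 - 4*H) + 0)² = (9 - 4*H)²)
y(149) - u(549/(-342)) = 144 - (-9 + 4*(549/(-342)))² = 144 - (-9 + 4*(549*(-1/342)))² = 144 - (-9 + 4*(-61/38))² = 144 - (-9 - 122/19)² = 144 - (-293/19)² = 144 - 1*85849/361 = 144 - 85849/361 = -33865/361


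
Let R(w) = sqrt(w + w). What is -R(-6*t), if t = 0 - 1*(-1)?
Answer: -2*I*sqrt(3) ≈ -3.4641*I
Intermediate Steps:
t = 1 (t = 0 + 1 = 1)
R(w) = sqrt(2)*sqrt(w) (R(w) = sqrt(2*w) = sqrt(2)*sqrt(w))
-R(-6*t) = -sqrt(2)*sqrt(-6*1) = -sqrt(2)*sqrt(-6) = -sqrt(2)*I*sqrt(6) = -2*I*sqrt(3)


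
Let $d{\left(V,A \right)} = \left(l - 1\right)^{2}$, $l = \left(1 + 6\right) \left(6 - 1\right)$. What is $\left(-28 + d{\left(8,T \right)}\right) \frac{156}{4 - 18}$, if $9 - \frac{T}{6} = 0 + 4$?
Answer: $- \frac{87984}{7} \approx -12569.0$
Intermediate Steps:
$l = 35$ ($l = 7 \cdot 5 = 35$)
$T = 30$ ($T = 54 - 6 \left(0 + 4\right) = 54 - 24 = 30$)
$d{\left(V,A \right)} = 1156$ ($d{\left(V,A \right)} = \left(35 - 1\right)^{2} = 34^{2} = 1156$)
$\left(-28 + d{\left(8,T \right)}\right) \frac{156}{4 - 18} = \left(-28 + 1156\right) \frac{156}{4 - 18} = 1128 \frac{156}{4 - 18} = 1128 \frac{156}{-14} = 1128 \cdot 156 \left(- \frac{1}{14}\right) = 1128 \left(- \frac{78}{7}\right) = - \frac{87984}{7}$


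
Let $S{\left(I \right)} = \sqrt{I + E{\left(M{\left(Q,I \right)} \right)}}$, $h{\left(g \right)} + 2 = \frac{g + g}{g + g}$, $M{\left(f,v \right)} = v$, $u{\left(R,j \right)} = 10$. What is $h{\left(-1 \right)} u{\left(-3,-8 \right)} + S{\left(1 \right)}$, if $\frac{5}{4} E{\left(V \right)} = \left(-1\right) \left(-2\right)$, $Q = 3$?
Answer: $-10 + \frac{\sqrt{65}}{5} \approx -8.3875$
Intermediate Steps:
$E{\left(V \right)} = \frac{8}{5}$ ($E{\left(V \right)} = \frac{4 \left(\left(-1\right) \left(-2\right)\right)}{5} = \frac{4}{5} \cdot 2 = \frac{8}{5}$)
$h{\left(g \right)} = -1$ ($h{\left(g \right)} = -2 + \frac{g + g}{g + g} = -2 + \frac{2 g}{2 g} = -2 + 2 g \frac{1}{2 g} = -2 + 1 = -1$)
$S{\left(I \right)} = \sqrt{\frac{8}{5} + I}$ ($S{\left(I \right)} = \sqrt{I + \frac{8}{5}} = \sqrt{\frac{8}{5} + I}$)
$h{\left(-1 \right)} u{\left(-3,-8 \right)} + S{\left(1 \right)} = \left(-1\right) 10 + \frac{\sqrt{40 + 25 \cdot 1}}{5} = -10 + \frac{\sqrt{40 + 25}}{5} = -10 + \frac{\sqrt{65}}{5}$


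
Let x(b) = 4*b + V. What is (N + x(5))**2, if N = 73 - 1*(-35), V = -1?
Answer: 16129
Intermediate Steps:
N = 108 (N = 73 + 35 = 108)
x(b) = -1 + 4*b (x(b) = 4*b - 1 = -1 + 4*b)
(N + x(5))**2 = (108 + (-1 + 4*5))**2 = (108 + (-1 + 20))**2 = (108 + 19)**2 = 127**2 = 16129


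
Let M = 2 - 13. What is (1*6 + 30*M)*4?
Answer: -1296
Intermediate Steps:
M = -11
(1*6 + 30*M)*4 = (1*6 + 30*(-11))*4 = (6 - 330)*4 = -324*4 = -1296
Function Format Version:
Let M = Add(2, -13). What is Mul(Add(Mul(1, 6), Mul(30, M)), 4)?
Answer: -1296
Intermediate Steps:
M = -11
Mul(Add(Mul(1, 6), Mul(30, M)), 4) = Mul(Add(Mul(1, 6), Mul(30, -11)), 4) = Mul(Add(6, -330), 4) = Mul(-324, 4) = -1296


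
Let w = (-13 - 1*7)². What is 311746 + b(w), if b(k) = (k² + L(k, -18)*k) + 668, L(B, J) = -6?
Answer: 470014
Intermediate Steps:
w = 400 (w = (-13 - 7)² = (-20)² = 400)
b(k) = 668 + k² - 6*k (b(k) = (k² - 6*k) + 668 = 668 + k² - 6*k)
311746 + b(w) = 311746 + (668 + 400² - 6*400) = 311746 + (668 + 160000 - 2400) = 311746 + 158268 = 470014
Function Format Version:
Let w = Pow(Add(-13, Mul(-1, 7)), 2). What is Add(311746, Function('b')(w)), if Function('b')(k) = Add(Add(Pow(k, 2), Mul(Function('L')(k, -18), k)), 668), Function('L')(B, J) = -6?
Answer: 470014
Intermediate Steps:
w = 400 (w = Pow(Add(-13, -7), 2) = Pow(-20, 2) = 400)
Function('b')(k) = Add(668, Pow(k, 2), Mul(-6, k)) (Function('b')(k) = Add(Add(Pow(k, 2), Mul(-6, k)), 668) = Add(668, Pow(k, 2), Mul(-6, k)))
Add(311746, Function('b')(w)) = Add(311746, Add(668, Pow(400, 2), Mul(-6, 400))) = Add(311746, Add(668, 160000, -2400)) = Add(311746, 158268) = 470014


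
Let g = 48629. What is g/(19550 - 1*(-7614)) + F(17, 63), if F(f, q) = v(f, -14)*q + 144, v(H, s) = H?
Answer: 33052889/27164 ≈ 1216.8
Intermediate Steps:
F(f, q) = 144 + f*q (F(f, q) = f*q + 144 = 144 + f*q)
g/(19550 - 1*(-7614)) + F(17, 63) = 48629/(19550 - 1*(-7614)) + (144 + 17*63) = 48629/(19550 + 7614) + (144 + 1071) = 48629/27164 + 1215 = 33052889/27164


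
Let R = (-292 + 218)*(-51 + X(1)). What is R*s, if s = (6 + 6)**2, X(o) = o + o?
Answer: 522144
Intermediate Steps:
X(o) = 2*o
R = 3626 (R = (-292 + 218)*(-51 + 2*1) = -74*(-51 + 2) = -74*(-49) = 3626)
s = 144 (s = 12**2 = 144)
R*s = 3626*144 = 522144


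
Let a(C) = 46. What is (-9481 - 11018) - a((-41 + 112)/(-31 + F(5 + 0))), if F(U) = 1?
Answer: -20545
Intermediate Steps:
(-9481 - 11018) - a((-41 + 112)/(-31 + F(5 + 0))) = (-9481 - 11018) - 1*46 = -20499 - 46 = -20545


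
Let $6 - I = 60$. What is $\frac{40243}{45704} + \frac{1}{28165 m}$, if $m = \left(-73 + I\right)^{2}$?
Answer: $\frac{18281319853959}{20762106217640} \approx 0.88051$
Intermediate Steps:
$I = -54$ ($I = 6 - 60 = -54$)
$m = 16129$ ($m = \left(-73 - 54\right)^{2} = \left(-127\right)^{2} = 16129$)
$\frac{40243}{45704} + \frac{1}{28165 m} = \frac{40243}{45704} + \frac{1}{28165 \cdot 16129} = 40243 \cdot \frac{1}{45704} + \frac{1}{28165} \cdot \frac{1}{16129} = \frac{40243}{45704} + \frac{1}{454273285} = \frac{18281319853959}{20762106217640}$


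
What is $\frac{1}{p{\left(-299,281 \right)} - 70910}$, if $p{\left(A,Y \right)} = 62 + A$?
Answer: $- \frac{1}{71147} \approx -1.4055 \cdot 10^{-5}$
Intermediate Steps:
$\frac{1}{p{\left(-299,281 \right)} - 70910} = \frac{1}{\left(62 - 299\right) - 70910} = \frac{1}{-237 - 70910} = \frac{1}{-71147} = - \frac{1}{71147}$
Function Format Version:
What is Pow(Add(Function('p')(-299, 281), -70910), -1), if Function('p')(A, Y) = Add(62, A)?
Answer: Rational(-1, 71147) ≈ -1.4055e-5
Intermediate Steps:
Pow(Add(Function('p')(-299, 281), -70910), -1) = Pow(Add(Add(62, -299), -70910), -1) = Pow(Add(-237, -70910), -1) = Pow(-71147, -1) = Rational(-1, 71147)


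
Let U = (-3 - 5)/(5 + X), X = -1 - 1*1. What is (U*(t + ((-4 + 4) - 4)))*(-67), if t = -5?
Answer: -1608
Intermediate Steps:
X = -2 (X = -1 - 1 = -2)
U = -8/3 (U = (-3 - 5)/(5 - 2) = -8/3 ≈ -2.6667)
(U*(t + ((-4 + 4) - 4)))*(-67) = -8*(-5 + ((-4 + 4) - 4))/3*(-67) = -8*(-5 + (0 - 4))/3*(-67) = -8*(-5 - 4)/3*(-67) = -8/3*(-9)*(-67) = 24*(-67) = -1608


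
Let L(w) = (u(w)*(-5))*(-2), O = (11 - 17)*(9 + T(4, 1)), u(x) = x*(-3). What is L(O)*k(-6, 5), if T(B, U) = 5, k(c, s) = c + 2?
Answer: -10080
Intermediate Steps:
k(c, s) = 2 + c
u(x) = -3*x
O = -84 (O = (11 - 17)*(9 + 5) = -6*14 = -84)
L(w) = -30*w (L(w) = (-3*w*(-5))*(-2) = (15*w)*(-2) = -30*w)
L(O)*k(-6, 5) = (-30*(-84))*(2 - 6) = 2520*(-4) = -10080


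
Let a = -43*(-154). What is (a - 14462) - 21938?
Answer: -29778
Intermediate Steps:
a = 6622
(a - 14462) - 21938 = (6622 - 14462) - 21938 = -7840 - 21938 = -29778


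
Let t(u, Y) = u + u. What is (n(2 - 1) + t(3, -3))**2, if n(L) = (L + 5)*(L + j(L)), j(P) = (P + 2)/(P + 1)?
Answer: 441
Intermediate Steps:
j(P) = (2 + P)/(1 + P)
t(u, Y) = 2*u
n(L) = (5 + L)*(L + (2 + L)/(1 + L)) (n(L) = (L + 5)*(L + (2 + L)/(1 + L)) = (5 + L)*(L + (2 + L)/(1 + L)))
(n(2 - 1) + t(3, -3))**2 = ((10 + (2 - 1)**3 + 7*(2 - 1)**2 + 12*(2 - 1))/(1 + (2 - 1)) + 2*3)**2 = ((10 + 1**3 + 7*1**2 + 12*1)/(1 + 1) + 6)**2 = ((10 + 1 + 7*1 + 12)/2 + 6)**2 = ((10 + 1 + 7 + 12)/2 + 6)**2 = ((1/2)*30 + 6)**2 = (15 + 6)**2 = 21**2 = 441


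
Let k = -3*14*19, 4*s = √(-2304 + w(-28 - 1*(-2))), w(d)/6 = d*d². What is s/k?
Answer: -I*√6735/798 ≈ -0.10284*I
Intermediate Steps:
w(d) = 6*d³ (w(d) = 6*(d*d²) = 6*d³)
s = I*√6735 (s = √(-2304 + 6*(-28 - 1*(-2))³)/4 = √(-2304 + 6*(-28 + 2)³)/4 = √(-2304 + 6*(-26)³)/4 = √(-2304 + 6*(-17576))/4 = √(-2304 - 105456)/4 = √(-107760)/4 = (4*I*√6735)/4 = I*√6735 ≈ 82.067*I)
k = -798 (k = -42*19 = -798)
s/k = (I*√6735)/(-798) = (I*√6735)*(-1/798) = -I*√6735/798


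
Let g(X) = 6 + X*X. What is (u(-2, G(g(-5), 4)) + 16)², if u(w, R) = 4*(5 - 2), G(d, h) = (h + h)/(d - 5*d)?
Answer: 784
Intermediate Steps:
g(X) = 6 + X²
G(d, h) = -h/(2*d) (G(d, h) = (2*h)/((-4*d)) = (2*h)*(-1/(4*d)) = -h/(2*d))
u(w, R) = 12 (u(w, R) = 4*3 = 12)
(u(-2, G(g(-5), 4)) + 16)² = (12 + 16)² = 28² = 784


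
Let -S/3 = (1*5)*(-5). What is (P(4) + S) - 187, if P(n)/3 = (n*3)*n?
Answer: 32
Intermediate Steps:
P(n) = 9*n² (P(n) = 3*((n*3)*n) = 3*((3*n)*n) = 3*(3*n²) = 9*n²)
S = 75 (S = -3*1*5*(-5) = -15*(-5) = -3*(-25) = 75)
(P(4) + S) - 187 = (9*4² + 75) - 187 = (9*16 + 75) - 187 = (144 + 75) - 187 = 219 - 187 = 32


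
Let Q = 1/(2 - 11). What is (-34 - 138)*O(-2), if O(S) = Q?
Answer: 172/9 ≈ 19.111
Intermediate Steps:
Q = -⅑ (Q = 1/(-9) = -⅑ ≈ -0.11111)
O(S) = -⅑
(-34 - 138)*O(-2) = (-34 - 138)*(-⅑) = -172*(-⅑) = 172/9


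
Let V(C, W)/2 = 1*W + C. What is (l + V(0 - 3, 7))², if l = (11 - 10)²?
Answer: 81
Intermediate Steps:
V(C, W) = 2*C + 2*W (V(C, W) = 2*(1*W + C) = 2*(W + C) = 2*(C + W) = 2*C + 2*W)
l = 1 (l = 1² = 1)
(l + V(0 - 3, 7))² = (1 + (2*(0 - 3) + 2*7))² = (1 + (2*(-3) + 14))² = (1 + (-6 + 14))² = (1 + 8)² = 9² = 81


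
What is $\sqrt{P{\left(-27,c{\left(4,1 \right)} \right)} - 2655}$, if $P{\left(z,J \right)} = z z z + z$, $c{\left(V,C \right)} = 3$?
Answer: $3 i \sqrt{2485} \approx 149.55 i$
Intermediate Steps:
$P{\left(z,J \right)} = z + z^{3}$ ($P{\left(z,J \right)} = z^{2} z + z = z^{3} + z = z + z^{3}$)
$\sqrt{P{\left(-27,c{\left(4,1 \right)} \right)} - 2655} = \sqrt{\left(-27 + \left(-27\right)^{3}\right) - 2655} = \sqrt{\left(-27 - 19683\right) - 2655} = \sqrt{-19710 - 2655} = \sqrt{-22365} = 3 i \sqrt{2485}$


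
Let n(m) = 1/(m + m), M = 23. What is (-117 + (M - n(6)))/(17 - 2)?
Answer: -1129/180 ≈ -6.2722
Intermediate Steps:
n(m) = 1/(2*m)
(-117 + (M - n(6)))/(17 - 2) = (-117 + (23 - 1/(2*6)))/(17 - 2) = (-117 + (23 - 1/(2*6)))/15 = (-117 + (23 - 1*1/12))/15 = (-117 + (23 - 1/12))/15 = (-117 + 275/12)/15 = (1/15)*(-1129/12) = -1129/180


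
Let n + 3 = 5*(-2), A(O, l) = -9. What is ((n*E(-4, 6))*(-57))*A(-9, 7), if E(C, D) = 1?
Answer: -6669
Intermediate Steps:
n = -13 (n = -3 + 5*(-2) = -3 - 10 = -13)
((n*E(-4, 6))*(-57))*A(-9, 7) = (-13*1*(-57))*(-9) = -13*(-57)*(-9) = 741*(-9) = -6669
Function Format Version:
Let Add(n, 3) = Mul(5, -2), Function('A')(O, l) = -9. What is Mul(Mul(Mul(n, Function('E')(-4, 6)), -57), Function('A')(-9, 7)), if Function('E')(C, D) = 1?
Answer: -6669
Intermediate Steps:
n = -13 (n = Add(-3, Mul(5, -2)) = Add(-3, -10) = -13)
Mul(Mul(Mul(n, Function('E')(-4, 6)), -57), Function('A')(-9, 7)) = Mul(Mul(Mul(-13, 1), -57), -9) = Mul(Mul(-13, -57), -9) = Mul(741, -9) = -6669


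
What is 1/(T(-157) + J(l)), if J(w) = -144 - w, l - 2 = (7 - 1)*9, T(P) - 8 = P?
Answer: -1/349 ≈ -0.0028653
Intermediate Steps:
T(P) = 8 + P
l = 56 (l = 2 + (7 - 1)*9 = 2 + 6*9 = 2 + 54 = 56)
1/(T(-157) + J(l)) = 1/((8 - 157) + (-144 - 1*56)) = 1/(-149 + (-144 - 56)) = 1/(-149 - 200) = 1/(-349) = -1/349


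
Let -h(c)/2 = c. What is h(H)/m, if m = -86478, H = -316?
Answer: -316/43239 ≈ -0.0073082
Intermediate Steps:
h(c) = -2*c
h(H)/m = -2*(-316)/(-86478) = 632*(-1/86478) = -316/43239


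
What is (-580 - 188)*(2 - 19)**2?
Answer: -221952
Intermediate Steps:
(-580 - 188)*(2 - 19)**2 = -768*(-17)**2 = -768*289 = -221952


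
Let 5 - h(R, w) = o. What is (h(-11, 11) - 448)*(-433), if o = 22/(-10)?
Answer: 954332/5 ≈ 1.9087e+5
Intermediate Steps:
o = -11/5 (o = 22*(-⅒) = -11/5 ≈ -2.2000)
h(R, w) = 36/5 (h(R, w) = 5 - 1*(-11/5) = 5 + 11/5 = 36/5)
(h(-11, 11) - 448)*(-433) = (36/5 - 448)*(-433) = -2204/5*(-433) = 954332/5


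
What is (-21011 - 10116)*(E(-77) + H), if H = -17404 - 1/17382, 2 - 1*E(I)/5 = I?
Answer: 9202711214753/17382 ≈ 5.2944e+8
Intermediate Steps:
E(I) = 10 - 5*I
H = -302516329/17382 (H = -17404 - 1*1/17382 = -17404 - 1/17382 = -302516329/17382 ≈ -17404.)
(-21011 - 10116)*(E(-77) + H) = (-21011 - 10116)*((10 - 5*(-77)) - 302516329/17382) = -31127*((10 + 385) - 302516329/17382) = -31127*(395 - 302516329/17382) = -31127*(-295650439/17382) = 9202711214753/17382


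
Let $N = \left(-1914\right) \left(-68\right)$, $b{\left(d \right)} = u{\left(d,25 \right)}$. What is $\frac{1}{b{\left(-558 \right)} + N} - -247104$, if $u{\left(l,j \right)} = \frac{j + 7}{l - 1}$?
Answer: $\frac{17978035705903}{72754936} \approx 2.471 \cdot 10^{5}$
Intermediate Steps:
$u{\left(l,j \right)} = \frac{7 + j}{-1 + l}$
$b{\left(d \right)} = \frac{32}{-1 + d}$ ($b{\left(d \right)} = \frac{7 + 25}{-1 + d} = \frac{1}{-1 + d} 32 = \frac{32}{-1 + d}$)
$N = 130152$
$\frac{1}{b{\left(-558 \right)} + N} - -247104 = \frac{1}{\frac{32}{-1 - 558} + 130152} - -247104 = \frac{1}{\frac{32}{-559} + 130152} + 247104 = \frac{1}{32 \left(- \frac{1}{559}\right) + 130152} + 247104 = \frac{1}{- \frac{32}{559} + 130152} + 247104 = \frac{1}{\frac{72754936}{559}} + 247104 = \frac{559}{72754936} + 247104 = \frac{17978035705903}{72754936}$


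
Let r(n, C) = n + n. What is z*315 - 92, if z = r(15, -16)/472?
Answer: -16987/236 ≈ -71.979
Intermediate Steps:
r(n, C) = 2*n
z = 15/236 (z = (2*15)/472 = 30*(1/472) = 15/236 ≈ 0.063559)
z*315 - 92 = (15/236)*315 - 92 = 4725/236 - 92 = -16987/236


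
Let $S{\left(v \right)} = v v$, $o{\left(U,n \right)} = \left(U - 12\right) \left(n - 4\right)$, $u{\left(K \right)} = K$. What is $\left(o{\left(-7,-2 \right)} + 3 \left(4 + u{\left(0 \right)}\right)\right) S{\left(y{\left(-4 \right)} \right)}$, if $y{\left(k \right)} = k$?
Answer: $2016$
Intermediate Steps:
$o{\left(U,n \right)} = \left(-12 + U\right) \left(-4 + n\right)$
$S{\left(v \right)} = v^{2}$
$\left(o{\left(-7,-2 \right)} + 3 \left(4 + u{\left(0 \right)}\right)\right) S{\left(y{\left(-4 \right)} \right)} = \left(\left(48 - -24 - -28 - -14\right) + 3 \left(4 + 0\right)\right) \left(-4\right)^{2} = \left(\left(48 + 24 + 28 + 14\right) + 3 \cdot 4\right) 16 = \left(114 + 12\right) 16 = 126 \cdot 16 = 2016$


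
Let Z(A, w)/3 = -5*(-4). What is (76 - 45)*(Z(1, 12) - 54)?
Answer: 186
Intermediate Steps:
Z(A, w) = 60 (Z(A, w) = 3*(-5*(-4)) = 3*20 = 60)
(76 - 45)*(Z(1, 12) - 54) = (76 - 45)*(60 - 54) = 31*6 = 186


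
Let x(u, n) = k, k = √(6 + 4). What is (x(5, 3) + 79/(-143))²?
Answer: 210731/20449 - 158*√10/143 ≈ 6.8112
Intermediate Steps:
k = √10 ≈ 3.1623
x(u, n) = √10
(x(5, 3) + 79/(-143))² = (√10 + 79/(-143))² = (√10 + 79*(-1/143))² = (√10 - 79/143)² = (-79/143 + √10)²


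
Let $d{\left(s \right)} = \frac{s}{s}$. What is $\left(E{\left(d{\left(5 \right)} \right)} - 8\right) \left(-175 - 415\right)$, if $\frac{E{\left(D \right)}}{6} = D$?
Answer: $1180$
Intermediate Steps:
$d{\left(s \right)} = 1$
$E{\left(D \right)} = 6 D$
$\left(E{\left(d{\left(5 \right)} \right)} - 8\right) \left(-175 - 415\right) = \left(6 \cdot 1 - 8\right) \left(-175 - 415\right) = \left(6 - 8\right) \left(-590\right) = \left(-2\right) \left(-590\right) = 1180$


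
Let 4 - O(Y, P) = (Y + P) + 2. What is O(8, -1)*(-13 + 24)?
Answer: -55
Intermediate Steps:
O(Y, P) = 2 - P - Y (O(Y, P) = 4 - ((Y + P) + 2) = 4 - ((P + Y) + 2) = 4 - (2 + P + Y) = 4 + (-2 - P - Y) = 2 - P - Y)
O(8, -1)*(-13 + 24) = (2 - 1*(-1) - 1*8)*(-13 + 24) = (2 + 1 - 8)*11 = -5*11 = -55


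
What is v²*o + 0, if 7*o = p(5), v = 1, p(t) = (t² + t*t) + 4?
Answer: 54/7 ≈ 7.7143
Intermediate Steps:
p(t) = 4 + 2*t² (p(t) = (t² + t²) + 4 = 2*t² + 4 = 4 + 2*t²)
o = 54/7 (o = (4 + 2*5²)/7 = (4 + 2*25)/7 = (4 + 50)/7 = (⅐)*54 = 54/7 ≈ 7.7143)
v²*o + 0 = 1²*(54/7) + 0 = 1*(54/7) + 0 = 54/7 + 0 = 54/7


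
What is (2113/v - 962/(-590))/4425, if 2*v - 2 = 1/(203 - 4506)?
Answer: 357904001/748850125 ≈ 0.47794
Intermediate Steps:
v = 8605/8606 (v = 1 + 1/(2*(203 - 4506)) = 1 + (½)/(-4303) = 1 + (½)*(-1/4303) = 1 - 1/8606 = 8605/8606 ≈ 0.99988)
(2113/v - 962/(-590))/4425 = (2113/(8605/8606) - 962/(-590))/4425 = (2113*(8606/8605) - 962*(-1/590))*(1/4425) = (18184478/8605 + 481/295)*(1/4425) = (1073712003/507695)*(1/4425) = 357904001/748850125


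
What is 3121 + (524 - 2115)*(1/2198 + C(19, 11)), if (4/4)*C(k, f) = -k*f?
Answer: 737735129/2198 ≈ 3.3564e+5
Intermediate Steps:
C(k, f) = -f*k (C(k, f) = -k*f = -f*k)
3121 + (524 - 2115)*(1/2198 + C(19, 11)) = 3121 + (524 - 2115)*(1/2198 - 1*11*19) = 3121 - 1591*(1/2198 - 209) = 3121 - 1591*(-459381/2198) = 3121 + 730875171/2198 = 737735129/2198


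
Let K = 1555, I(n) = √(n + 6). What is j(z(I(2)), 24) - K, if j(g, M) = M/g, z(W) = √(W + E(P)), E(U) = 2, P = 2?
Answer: -1555 + 12*√2/√(1 + √2) ≈ -1544.1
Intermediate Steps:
I(n) = √(6 + n)
z(W) = √(2 + W) (z(W) = √(W + 2) = √(2 + W))
j(z(I(2)), 24) - K = 24/(√(2 + √(6 + 2))) - 1*1555 = 24/(√(2 + √8)) - 1555 = 24/(√(2 + 2*√2)) - 1555 = 24/√(2 + 2*√2) - 1555 = -1555 + 24/√(2 + 2*√2)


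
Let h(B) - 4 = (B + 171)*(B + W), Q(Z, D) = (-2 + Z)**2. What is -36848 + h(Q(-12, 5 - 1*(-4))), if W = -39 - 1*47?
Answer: 3526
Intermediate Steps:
W = -86 (W = -39 - 47 = -86)
h(B) = 4 + (-86 + B)*(171 + B) (h(B) = 4 + (B + 171)*(B - 86) = 4 + (171 + B)*(-86 + B) = 4 + (-86 + B)*(171 + B))
-36848 + h(Q(-12, 5 - 1*(-4))) = -36848 + (-14702 + ((-2 - 12)**2)**2 + 85*(-2 - 12)**2) = -36848 + (-14702 + ((-14)**2)**2 + 85*(-14)**2) = -36848 + (-14702 + 196**2 + 85*196) = -36848 + (-14702 + 38416 + 16660) = -36848 + 40374 = 3526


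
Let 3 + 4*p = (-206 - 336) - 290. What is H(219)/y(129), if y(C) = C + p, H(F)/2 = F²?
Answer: -383688/319 ≈ -1202.8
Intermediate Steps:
p = -835/4 (p = -¾ + ((-206 - 336) - 290)/4 = -¾ + (-542 - 290)/4 = -¾ + (¼)*(-832) = -¾ - 208 = -835/4 ≈ -208.75)
H(F) = 2*F²
y(C) = -835/4 + C (y(C) = C - 835/4 = -835/4 + C)
H(219)/y(129) = (2*219²)/(-835/4 + 129) = (2*47961)/(-319/4) = 95922*(-4/319) = -383688/319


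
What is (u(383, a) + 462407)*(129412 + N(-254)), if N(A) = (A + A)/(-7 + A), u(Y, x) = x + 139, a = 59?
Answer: 15625427589200/261 ≈ 5.9868e+10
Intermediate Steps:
u(Y, x) = 139 + x
N(A) = 2*A/(-7 + A) (N(A) = (2*A)/(-7 + A) = 2*A/(-7 + A))
(u(383, a) + 462407)*(129412 + N(-254)) = ((139 + 59) + 462407)*(129412 + 2*(-254)/(-7 - 254)) = (198 + 462407)*(129412 + 2*(-254)/(-261)) = 462605*(129412 + 2*(-254)*(-1/261)) = 462605*(129412 + 508/261) = 462605*(33777040/261) = 15625427589200/261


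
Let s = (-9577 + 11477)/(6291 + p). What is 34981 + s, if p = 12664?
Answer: 132613351/3791 ≈ 34981.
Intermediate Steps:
s = 380/3791 (s = (-9577 + 11477)/(6291 + 12664) = 1900/18955 = 1900*(1/18955) = 380/3791 ≈ 0.10024)
34981 + s = 34981 + 380/3791 = 132613351/3791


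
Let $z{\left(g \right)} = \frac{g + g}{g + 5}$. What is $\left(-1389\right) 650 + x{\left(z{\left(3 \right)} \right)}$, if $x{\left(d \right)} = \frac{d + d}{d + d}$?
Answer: $-902849$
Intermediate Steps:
$z{\left(g \right)} = \frac{2 g}{5 + g}$
$x{\left(d \right)} = 1$ ($x{\left(d \right)} = \frac{2 d}{2 d} = 2 d \frac{1}{2 d} = 1$)
$\left(-1389\right) 650 + x{\left(z{\left(3 \right)} \right)} = \left(-1389\right) 650 + 1 = -902850 + 1 = -902849$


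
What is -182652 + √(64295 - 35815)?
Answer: -182652 + 8*√445 ≈ -1.8248e+5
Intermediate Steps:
-182652 + √(64295 - 35815) = -182652 + √28480 = -182652 + 8*√445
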